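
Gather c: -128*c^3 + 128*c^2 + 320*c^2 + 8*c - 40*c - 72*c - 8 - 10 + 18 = -128*c^3 + 448*c^2 - 104*c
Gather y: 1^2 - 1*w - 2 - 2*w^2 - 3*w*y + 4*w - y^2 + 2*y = -2*w^2 + 3*w - y^2 + y*(2 - 3*w) - 1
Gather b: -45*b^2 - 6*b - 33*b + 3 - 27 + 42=-45*b^2 - 39*b + 18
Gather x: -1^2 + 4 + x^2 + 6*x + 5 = x^2 + 6*x + 8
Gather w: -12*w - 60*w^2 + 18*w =-60*w^2 + 6*w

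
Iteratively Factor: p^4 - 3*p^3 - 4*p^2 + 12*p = (p - 3)*(p^3 - 4*p) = (p - 3)*(p - 2)*(p^2 + 2*p) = (p - 3)*(p - 2)*(p + 2)*(p)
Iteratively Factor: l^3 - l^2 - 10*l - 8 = (l + 1)*(l^2 - 2*l - 8) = (l - 4)*(l + 1)*(l + 2)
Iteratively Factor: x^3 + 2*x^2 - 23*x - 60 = (x + 3)*(x^2 - x - 20) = (x + 3)*(x + 4)*(x - 5)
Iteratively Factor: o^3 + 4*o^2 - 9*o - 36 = (o + 3)*(o^2 + o - 12) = (o - 3)*(o + 3)*(o + 4)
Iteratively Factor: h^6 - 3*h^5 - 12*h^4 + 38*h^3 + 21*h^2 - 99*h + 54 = (h - 3)*(h^5 - 12*h^3 + 2*h^2 + 27*h - 18) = (h - 3)*(h + 2)*(h^4 - 2*h^3 - 8*h^2 + 18*h - 9) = (h - 3)*(h - 1)*(h + 2)*(h^3 - h^2 - 9*h + 9) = (h - 3)*(h - 1)*(h + 2)*(h + 3)*(h^2 - 4*h + 3) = (h - 3)^2*(h - 1)*(h + 2)*(h + 3)*(h - 1)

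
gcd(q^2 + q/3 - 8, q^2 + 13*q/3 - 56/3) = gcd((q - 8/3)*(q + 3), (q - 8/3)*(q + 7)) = q - 8/3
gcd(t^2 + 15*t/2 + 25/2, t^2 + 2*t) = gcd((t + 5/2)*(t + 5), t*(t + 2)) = 1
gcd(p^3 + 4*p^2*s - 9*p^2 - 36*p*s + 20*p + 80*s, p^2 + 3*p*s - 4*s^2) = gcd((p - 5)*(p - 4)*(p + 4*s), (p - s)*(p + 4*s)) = p + 4*s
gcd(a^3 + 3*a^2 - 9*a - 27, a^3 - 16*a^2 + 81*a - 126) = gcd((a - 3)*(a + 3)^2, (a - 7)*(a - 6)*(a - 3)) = a - 3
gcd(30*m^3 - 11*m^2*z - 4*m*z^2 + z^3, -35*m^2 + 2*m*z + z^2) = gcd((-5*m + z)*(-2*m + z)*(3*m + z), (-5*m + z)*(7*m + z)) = -5*m + z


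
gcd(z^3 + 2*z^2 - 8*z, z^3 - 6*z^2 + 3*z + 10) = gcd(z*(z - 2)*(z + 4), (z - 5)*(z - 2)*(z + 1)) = z - 2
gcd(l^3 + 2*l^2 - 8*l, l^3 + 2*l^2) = l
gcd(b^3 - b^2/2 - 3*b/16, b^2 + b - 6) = 1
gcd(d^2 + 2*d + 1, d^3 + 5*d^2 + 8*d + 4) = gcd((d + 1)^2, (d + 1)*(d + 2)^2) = d + 1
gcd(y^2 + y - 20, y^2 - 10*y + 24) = y - 4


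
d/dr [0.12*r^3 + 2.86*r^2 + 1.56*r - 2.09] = 0.36*r^2 + 5.72*r + 1.56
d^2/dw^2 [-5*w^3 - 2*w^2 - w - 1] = -30*w - 4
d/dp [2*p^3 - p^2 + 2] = 2*p*(3*p - 1)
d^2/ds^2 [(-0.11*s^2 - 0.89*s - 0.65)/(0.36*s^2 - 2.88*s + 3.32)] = (1.38777878078145e-17*s^4 - 0.458784*s^3 + 0.283392*s^2 + 10.425888*s - 28.673536)/(0.046656*s^6 - 1.119744*s^5 + 10.248768*s^4 - 44.540928*s^3 + 94.516416*s^2 - 95.233536*s + 36.594368)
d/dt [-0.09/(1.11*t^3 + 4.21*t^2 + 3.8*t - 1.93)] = (0.2997*t^2 + 0.7578*t + 0.342)/(1.11*t^3 + 4.21*t^2 + 3.8*t - 1.93)^2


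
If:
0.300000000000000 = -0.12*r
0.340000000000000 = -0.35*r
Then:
No Solution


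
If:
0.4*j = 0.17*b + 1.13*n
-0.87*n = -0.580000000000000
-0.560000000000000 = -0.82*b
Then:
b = 0.68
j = 2.17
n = 0.67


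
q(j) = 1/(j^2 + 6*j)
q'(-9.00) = 0.02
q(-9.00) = 0.04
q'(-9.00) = 0.02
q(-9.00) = 0.04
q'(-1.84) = -0.04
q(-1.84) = -0.13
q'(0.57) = -0.51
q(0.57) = 0.27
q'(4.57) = -0.01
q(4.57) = 0.02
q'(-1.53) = -0.06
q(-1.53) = -0.15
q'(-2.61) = -0.01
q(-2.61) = -0.11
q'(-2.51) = -0.01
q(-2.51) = -0.11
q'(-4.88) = 0.13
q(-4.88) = -0.18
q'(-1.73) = -0.05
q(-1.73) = -0.14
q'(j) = (-2*j - 6)/(j^2 + 6*j)^2 = 2*(-j - 3)/(j^2*(j + 6)^2)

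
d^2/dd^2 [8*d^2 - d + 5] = 16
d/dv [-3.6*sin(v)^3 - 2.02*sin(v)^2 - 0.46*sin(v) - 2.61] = (-4.04*sin(v) + 5.4*cos(2*v) - 5.86)*cos(v)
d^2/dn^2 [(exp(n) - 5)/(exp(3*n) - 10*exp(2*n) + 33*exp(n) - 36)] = (4*exp(4*n) - 51*exp(3*n) + 176*exp(2*n) - 17*exp(n) - 516)*exp(n)/(exp(7*n) - 24*exp(6*n) + 246*exp(5*n) - 1396*exp(4*n) + 4737*exp(3*n) - 9612*exp(2*n) + 10800*exp(n) - 5184)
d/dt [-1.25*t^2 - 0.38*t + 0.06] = -2.5*t - 0.38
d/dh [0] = 0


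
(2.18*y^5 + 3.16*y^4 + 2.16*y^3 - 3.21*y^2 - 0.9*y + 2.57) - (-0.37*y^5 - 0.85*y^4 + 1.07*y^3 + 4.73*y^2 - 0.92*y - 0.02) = 2.55*y^5 + 4.01*y^4 + 1.09*y^3 - 7.94*y^2 + 0.02*y + 2.59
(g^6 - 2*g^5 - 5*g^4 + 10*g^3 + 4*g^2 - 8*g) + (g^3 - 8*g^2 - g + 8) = g^6 - 2*g^5 - 5*g^4 + 11*g^3 - 4*g^2 - 9*g + 8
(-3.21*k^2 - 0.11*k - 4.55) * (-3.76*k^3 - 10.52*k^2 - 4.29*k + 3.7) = 12.0696*k^5 + 34.1828*k^4 + 32.0361*k^3 + 36.4609*k^2 + 19.1125*k - 16.835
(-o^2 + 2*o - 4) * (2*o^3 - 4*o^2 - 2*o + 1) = -2*o^5 + 8*o^4 - 14*o^3 + 11*o^2 + 10*o - 4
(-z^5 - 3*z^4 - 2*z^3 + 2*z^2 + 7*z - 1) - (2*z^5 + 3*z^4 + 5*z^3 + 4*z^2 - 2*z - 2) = -3*z^5 - 6*z^4 - 7*z^3 - 2*z^2 + 9*z + 1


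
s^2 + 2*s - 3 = (s - 1)*(s + 3)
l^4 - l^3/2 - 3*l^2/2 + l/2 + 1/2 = (l - 1)^2*(l + 1/2)*(l + 1)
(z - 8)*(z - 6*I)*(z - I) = z^3 - 8*z^2 - 7*I*z^2 - 6*z + 56*I*z + 48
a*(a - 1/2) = a^2 - a/2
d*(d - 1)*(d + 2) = d^3 + d^2 - 2*d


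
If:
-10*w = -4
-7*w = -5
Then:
No Solution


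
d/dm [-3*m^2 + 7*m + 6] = 7 - 6*m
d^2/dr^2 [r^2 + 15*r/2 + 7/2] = 2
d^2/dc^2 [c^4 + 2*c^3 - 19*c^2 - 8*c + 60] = 12*c^2 + 12*c - 38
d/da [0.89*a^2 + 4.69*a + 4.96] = 1.78*a + 4.69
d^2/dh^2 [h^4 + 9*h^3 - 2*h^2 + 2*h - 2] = 12*h^2 + 54*h - 4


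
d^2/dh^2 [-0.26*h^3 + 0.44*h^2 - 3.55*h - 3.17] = 0.88 - 1.56*h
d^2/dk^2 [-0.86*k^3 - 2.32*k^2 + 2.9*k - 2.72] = -5.16*k - 4.64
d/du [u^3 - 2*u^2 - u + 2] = 3*u^2 - 4*u - 1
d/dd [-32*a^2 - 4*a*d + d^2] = -4*a + 2*d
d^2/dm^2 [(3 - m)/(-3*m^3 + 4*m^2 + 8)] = 2*(-m^2*(m - 3)*(9*m - 8)^2 + (-9*m^2 + 8*m - (m - 3)*(9*m - 4))*(-3*m^3 + 4*m^2 + 8))/(-3*m^3 + 4*m^2 + 8)^3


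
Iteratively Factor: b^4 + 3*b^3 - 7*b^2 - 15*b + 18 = (b + 3)*(b^3 - 7*b + 6) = (b + 3)^2*(b^2 - 3*b + 2) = (b - 1)*(b + 3)^2*(b - 2)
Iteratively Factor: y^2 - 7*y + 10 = (y - 5)*(y - 2)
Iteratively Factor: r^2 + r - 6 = (r - 2)*(r + 3)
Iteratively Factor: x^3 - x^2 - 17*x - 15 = (x + 1)*(x^2 - 2*x - 15) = (x - 5)*(x + 1)*(x + 3)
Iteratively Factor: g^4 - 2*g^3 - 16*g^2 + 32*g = (g)*(g^3 - 2*g^2 - 16*g + 32) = g*(g - 2)*(g^2 - 16) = g*(g - 4)*(g - 2)*(g + 4)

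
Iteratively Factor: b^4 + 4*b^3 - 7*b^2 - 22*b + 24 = (b + 3)*(b^3 + b^2 - 10*b + 8) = (b + 3)*(b + 4)*(b^2 - 3*b + 2) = (b - 1)*(b + 3)*(b + 4)*(b - 2)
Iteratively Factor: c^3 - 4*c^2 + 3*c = (c - 3)*(c^2 - c) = (c - 3)*(c - 1)*(c)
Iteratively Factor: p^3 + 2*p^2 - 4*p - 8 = (p + 2)*(p^2 - 4) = (p - 2)*(p + 2)*(p + 2)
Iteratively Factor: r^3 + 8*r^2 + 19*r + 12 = (r + 4)*(r^2 + 4*r + 3) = (r + 1)*(r + 4)*(r + 3)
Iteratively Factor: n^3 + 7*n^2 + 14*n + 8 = (n + 2)*(n^2 + 5*n + 4) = (n + 2)*(n + 4)*(n + 1)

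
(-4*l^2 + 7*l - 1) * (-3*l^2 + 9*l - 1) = 12*l^4 - 57*l^3 + 70*l^2 - 16*l + 1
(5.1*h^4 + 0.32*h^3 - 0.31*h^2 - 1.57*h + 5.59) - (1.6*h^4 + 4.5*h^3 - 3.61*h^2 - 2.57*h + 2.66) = 3.5*h^4 - 4.18*h^3 + 3.3*h^2 + 1.0*h + 2.93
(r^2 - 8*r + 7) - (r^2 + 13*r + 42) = -21*r - 35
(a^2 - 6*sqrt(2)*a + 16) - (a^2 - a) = -6*sqrt(2)*a + a + 16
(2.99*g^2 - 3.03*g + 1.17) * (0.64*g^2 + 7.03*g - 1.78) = 1.9136*g^4 + 19.0805*g^3 - 25.8743*g^2 + 13.6185*g - 2.0826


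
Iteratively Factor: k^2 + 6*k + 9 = (k + 3)*(k + 3)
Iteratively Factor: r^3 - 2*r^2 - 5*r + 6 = (r - 1)*(r^2 - r - 6) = (r - 3)*(r - 1)*(r + 2)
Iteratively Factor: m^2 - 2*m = (m)*(m - 2)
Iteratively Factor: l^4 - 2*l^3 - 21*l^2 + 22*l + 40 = (l - 2)*(l^3 - 21*l - 20) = (l - 2)*(l + 1)*(l^2 - l - 20) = (l - 5)*(l - 2)*(l + 1)*(l + 4)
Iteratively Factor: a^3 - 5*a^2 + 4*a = (a - 1)*(a^2 - 4*a) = (a - 4)*(a - 1)*(a)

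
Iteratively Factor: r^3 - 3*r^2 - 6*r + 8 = (r - 4)*(r^2 + r - 2) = (r - 4)*(r - 1)*(r + 2)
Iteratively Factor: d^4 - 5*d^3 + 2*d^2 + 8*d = (d - 2)*(d^3 - 3*d^2 - 4*d) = (d - 2)*(d + 1)*(d^2 - 4*d) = d*(d - 2)*(d + 1)*(d - 4)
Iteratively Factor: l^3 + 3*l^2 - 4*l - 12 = (l + 2)*(l^2 + l - 6) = (l - 2)*(l + 2)*(l + 3)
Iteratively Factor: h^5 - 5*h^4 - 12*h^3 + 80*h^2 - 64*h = (h - 4)*(h^4 - h^3 - 16*h^2 + 16*h) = h*(h - 4)*(h^3 - h^2 - 16*h + 16) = h*(h - 4)*(h + 4)*(h^2 - 5*h + 4) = h*(h - 4)*(h - 1)*(h + 4)*(h - 4)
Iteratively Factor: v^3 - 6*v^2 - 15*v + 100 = (v - 5)*(v^2 - v - 20) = (v - 5)^2*(v + 4)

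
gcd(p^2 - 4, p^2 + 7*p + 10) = p + 2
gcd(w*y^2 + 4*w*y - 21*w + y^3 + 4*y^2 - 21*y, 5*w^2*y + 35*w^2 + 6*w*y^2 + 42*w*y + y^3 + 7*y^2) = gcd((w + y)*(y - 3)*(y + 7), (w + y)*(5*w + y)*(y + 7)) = w*y + 7*w + y^2 + 7*y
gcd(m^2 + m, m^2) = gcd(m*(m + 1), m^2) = m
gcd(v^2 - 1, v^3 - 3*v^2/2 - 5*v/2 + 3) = v - 1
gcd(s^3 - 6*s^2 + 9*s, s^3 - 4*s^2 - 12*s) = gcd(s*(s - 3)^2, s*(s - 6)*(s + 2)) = s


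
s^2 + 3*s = s*(s + 3)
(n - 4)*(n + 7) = n^2 + 3*n - 28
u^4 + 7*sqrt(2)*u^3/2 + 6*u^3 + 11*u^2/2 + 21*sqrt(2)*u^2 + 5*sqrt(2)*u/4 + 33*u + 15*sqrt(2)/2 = (u + 6)*(u + sqrt(2)/2)^2*(u + 5*sqrt(2)/2)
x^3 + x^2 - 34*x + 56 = (x - 4)*(x - 2)*(x + 7)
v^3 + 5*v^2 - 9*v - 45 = (v - 3)*(v + 3)*(v + 5)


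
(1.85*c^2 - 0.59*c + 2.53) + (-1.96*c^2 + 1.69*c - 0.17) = -0.11*c^2 + 1.1*c + 2.36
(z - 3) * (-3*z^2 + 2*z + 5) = -3*z^3 + 11*z^2 - z - 15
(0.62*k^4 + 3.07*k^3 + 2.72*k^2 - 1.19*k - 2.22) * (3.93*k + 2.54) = 2.4366*k^5 + 13.6399*k^4 + 18.4874*k^3 + 2.2321*k^2 - 11.7472*k - 5.6388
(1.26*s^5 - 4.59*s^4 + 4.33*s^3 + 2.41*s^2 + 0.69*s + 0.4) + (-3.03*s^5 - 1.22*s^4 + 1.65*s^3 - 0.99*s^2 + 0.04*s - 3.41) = -1.77*s^5 - 5.81*s^4 + 5.98*s^3 + 1.42*s^2 + 0.73*s - 3.01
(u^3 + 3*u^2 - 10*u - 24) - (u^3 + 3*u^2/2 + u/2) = 3*u^2/2 - 21*u/2 - 24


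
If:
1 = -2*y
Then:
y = -1/2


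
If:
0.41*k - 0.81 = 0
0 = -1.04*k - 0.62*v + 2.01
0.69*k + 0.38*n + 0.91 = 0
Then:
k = 1.98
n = -5.98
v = -0.07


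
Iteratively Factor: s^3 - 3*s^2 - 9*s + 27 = (s - 3)*(s^2 - 9) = (s - 3)*(s + 3)*(s - 3)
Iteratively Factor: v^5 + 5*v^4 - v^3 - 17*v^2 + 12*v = (v - 1)*(v^4 + 6*v^3 + 5*v^2 - 12*v) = (v - 1)^2*(v^3 + 7*v^2 + 12*v) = (v - 1)^2*(v + 3)*(v^2 + 4*v) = (v - 1)^2*(v + 3)*(v + 4)*(v)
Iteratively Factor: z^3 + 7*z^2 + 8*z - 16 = (z + 4)*(z^2 + 3*z - 4) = (z - 1)*(z + 4)*(z + 4)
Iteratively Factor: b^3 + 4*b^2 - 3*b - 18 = (b + 3)*(b^2 + b - 6) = (b - 2)*(b + 3)*(b + 3)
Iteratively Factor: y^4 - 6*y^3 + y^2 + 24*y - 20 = (y - 5)*(y^3 - y^2 - 4*y + 4) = (y - 5)*(y - 2)*(y^2 + y - 2) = (y - 5)*(y - 2)*(y + 2)*(y - 1)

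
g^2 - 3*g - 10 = (g - 5)*(g + 2)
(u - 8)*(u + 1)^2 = u^3 - 6*u^2 - 15*u - 8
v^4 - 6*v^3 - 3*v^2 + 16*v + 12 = (v - 6)*(v - 2)*(v + 1)^2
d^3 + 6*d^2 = d^2*(d + 6)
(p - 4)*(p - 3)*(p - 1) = p^3 - 8*p^2 + 19*p - 12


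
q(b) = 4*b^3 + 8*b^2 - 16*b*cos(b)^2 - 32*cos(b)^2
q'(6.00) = 444.57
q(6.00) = 1033.99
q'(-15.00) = 2245.26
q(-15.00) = -11579.96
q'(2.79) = 74.39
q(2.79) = 81.59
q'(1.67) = 48.46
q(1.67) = 40.37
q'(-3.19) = 56.95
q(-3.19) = -29.44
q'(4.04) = 348.47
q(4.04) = 356.84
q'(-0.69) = -35.42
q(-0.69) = -9.97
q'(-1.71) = 8.70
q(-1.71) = 3.30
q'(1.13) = 69.14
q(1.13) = 6.87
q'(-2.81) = 27.51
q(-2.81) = -14.00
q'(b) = 12*b^2 + 32*b*sin(b)*cos(b) + 16*b + 64*sin(b)*cos(b) - 16*cos(b)^2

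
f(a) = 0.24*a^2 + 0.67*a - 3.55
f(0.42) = -3.23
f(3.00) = 0.62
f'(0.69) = 1.00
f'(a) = 0.48*a + 0.67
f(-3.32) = -3.13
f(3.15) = 0.94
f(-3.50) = -2.96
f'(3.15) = 2.18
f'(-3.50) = -1.01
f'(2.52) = 1.88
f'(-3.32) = -0.92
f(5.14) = 6.23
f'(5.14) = 3.14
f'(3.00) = 2.11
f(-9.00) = 9.86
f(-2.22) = -3.85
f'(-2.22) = -0.40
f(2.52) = -0.34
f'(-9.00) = -3.65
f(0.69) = -2.97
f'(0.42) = 0.87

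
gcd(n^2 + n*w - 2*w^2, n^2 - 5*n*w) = 1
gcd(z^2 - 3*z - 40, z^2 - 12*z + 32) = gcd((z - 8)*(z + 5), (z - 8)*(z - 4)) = z - 8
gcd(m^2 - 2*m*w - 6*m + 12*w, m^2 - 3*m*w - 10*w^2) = 1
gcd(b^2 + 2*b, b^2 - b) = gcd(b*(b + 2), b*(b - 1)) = b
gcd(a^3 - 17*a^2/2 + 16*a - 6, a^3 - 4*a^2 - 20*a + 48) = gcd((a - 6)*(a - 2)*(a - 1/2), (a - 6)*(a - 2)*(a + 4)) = a^2 - 8*a + 12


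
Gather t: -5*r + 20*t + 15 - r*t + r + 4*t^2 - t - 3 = -4*r + 4*t^2 + t*(19 - r) + 12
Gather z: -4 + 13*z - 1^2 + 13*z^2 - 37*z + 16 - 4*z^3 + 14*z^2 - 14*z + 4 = -4*z^3 + 27*z^2 - 38*z + 15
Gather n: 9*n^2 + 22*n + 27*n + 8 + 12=9*n^2 + 49*n + 20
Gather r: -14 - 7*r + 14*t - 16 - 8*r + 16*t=-15*r + 30*t - 30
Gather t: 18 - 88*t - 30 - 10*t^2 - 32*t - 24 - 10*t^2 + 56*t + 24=-20*t^2 - 64*t - 12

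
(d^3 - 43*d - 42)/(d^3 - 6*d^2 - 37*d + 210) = (d + 1)/(d - 5)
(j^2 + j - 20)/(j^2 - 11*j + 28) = (j + 5)/(j - 7)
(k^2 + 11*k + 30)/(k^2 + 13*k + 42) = (k + 5)/(k + 7)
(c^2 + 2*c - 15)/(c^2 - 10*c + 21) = (c + 5)/(c - 7)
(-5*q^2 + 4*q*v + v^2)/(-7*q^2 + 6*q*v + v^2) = (5*q + v)/(7*q + v)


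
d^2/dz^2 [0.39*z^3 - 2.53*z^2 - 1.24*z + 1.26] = 2.34*z - 5.06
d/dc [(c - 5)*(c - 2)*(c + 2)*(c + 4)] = 4*c^3 - 3*c^2 - 48*c + 4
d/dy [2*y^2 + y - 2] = 4*y + 1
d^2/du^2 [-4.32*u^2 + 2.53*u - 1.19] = -8.64000000000000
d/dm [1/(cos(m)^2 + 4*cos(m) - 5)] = 2*(cos(m) + 2)*sin(m)/(cos(m)^2 + 4*cos(m) - 5)^2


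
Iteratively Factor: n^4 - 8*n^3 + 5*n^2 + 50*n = (n - 5)*(n^3 - 3*n^2 - 10*n) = n*(n - 5)*(n^2 - 3*n - 10) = n*(n - 5)*(n + 2)*(n - 5)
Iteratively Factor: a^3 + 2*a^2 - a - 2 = (a + 1)*(a^2 + a - 2) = (a + 1)*(a + 2)*(a - 1)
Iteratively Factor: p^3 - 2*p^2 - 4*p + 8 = (p + 2)*(p^2 - 4*p + 4) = (p - 2)*(p + 2)*(p - 2)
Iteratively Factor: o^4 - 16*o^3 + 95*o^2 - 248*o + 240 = (o - 3)*(o^3 - 13*o^2 + 56*o - 80) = (o - 4)*(o - 3)*(o^2 - 9*o + 20) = (o - 4)^2*(o - 3)*(o - 5)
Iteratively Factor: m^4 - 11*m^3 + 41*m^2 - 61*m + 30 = (m - 5)*(m^3 - 6*m^2 + 11*m - 6) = (m - 5)*(m - 3)*(m^2 - 3*m + 2) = (m - 5)*(m - 3)*(m - 1)*(m - 2)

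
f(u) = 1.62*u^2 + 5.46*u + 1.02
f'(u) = 3.24*u + 5.46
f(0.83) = 6.67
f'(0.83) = 8.15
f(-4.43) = 8.62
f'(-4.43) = -8.89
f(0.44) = 3.74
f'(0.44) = 6.89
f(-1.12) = -3.06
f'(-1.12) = 1.83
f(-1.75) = -3.57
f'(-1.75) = -0.21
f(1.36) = 11.44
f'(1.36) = 9.87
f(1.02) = 8.27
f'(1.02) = 8.76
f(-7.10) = 43.92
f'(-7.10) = -17.54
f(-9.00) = 83.10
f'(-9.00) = -23.70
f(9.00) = 181.38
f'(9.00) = 34.62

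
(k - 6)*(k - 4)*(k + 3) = k^3 - 7*k^2 - 6*k + 72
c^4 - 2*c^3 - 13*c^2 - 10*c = c*(c - 5)*(c + 1)*(c + 2)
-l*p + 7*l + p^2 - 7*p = (-l + p)*(p - 7)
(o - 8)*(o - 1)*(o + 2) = o^3 - 7*o^2 - 10*o + 16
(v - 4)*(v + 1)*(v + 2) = v^3 - v^2 - 10*v - 8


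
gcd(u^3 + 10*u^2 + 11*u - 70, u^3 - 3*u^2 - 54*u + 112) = u^2 + 5*u - 14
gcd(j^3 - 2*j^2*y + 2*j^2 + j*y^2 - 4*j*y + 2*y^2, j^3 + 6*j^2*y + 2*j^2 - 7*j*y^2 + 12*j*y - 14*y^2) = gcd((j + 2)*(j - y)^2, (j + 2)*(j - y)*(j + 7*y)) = -j^2 + j*y - 2*j + 2*y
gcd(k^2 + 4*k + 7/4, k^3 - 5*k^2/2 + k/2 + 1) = k + 1/2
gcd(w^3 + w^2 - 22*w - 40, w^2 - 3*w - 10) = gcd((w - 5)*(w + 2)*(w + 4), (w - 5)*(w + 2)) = w^2 - 3*w - 10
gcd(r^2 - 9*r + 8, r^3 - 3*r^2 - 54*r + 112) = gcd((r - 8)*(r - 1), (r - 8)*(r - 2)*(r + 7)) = r - 8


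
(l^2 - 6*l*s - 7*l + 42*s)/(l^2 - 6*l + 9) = (l^2 - 6*l*s - 7*l + 42*s)/(l^2 - 6*l + 9)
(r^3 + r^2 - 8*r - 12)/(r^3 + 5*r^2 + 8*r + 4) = (r - 3)/(r + 1)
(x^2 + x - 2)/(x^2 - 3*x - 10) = (x - 1)/(x - 5)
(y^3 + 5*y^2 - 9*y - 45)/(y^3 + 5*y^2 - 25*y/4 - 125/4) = 4*(y^2 - 9)/(4*y^2 - 25)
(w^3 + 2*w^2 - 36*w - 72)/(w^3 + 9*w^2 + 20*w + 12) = (w - 6)/(w + 1)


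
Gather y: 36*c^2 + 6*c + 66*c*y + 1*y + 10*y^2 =36*c^2 + 6*c + 10*y^2 + y*(66*c + 1)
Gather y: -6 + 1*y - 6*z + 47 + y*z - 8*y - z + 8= y*(z - 7) - 7*z + 49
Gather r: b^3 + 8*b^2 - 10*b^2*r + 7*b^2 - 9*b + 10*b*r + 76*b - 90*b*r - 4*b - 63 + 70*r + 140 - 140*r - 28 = b^3 + 15*b^2 + 63*b + r*(-10*b^2 - 80*b - 70) + 49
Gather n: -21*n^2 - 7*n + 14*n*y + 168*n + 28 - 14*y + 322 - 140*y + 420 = -21*n^2 + n*(14*y + 161) - 154*y + 770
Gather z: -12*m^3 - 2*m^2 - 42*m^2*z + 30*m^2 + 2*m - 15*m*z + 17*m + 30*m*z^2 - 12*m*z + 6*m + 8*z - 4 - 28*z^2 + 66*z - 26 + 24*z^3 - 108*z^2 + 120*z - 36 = -12*m^3 + 28*m^2 + 25*m + 24*z^3 + z^2*(30*m - 136) + z*(-42*m^2 - 27*m + 194) - 66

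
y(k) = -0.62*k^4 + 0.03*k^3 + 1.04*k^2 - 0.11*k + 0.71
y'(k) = -2.48*k^3 + 0.09*k^2 + 2.08*k - 0.11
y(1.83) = -2.78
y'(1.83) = -11.20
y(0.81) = 1.05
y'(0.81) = 0.32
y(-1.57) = -0.44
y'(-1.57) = 6.44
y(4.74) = -286.22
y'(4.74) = -252.34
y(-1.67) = -1.17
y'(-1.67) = 8.22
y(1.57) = -0.55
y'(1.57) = -6.22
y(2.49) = -16.49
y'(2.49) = -32.66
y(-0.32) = 0.84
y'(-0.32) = -0.69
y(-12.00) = -12756.37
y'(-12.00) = 4273.33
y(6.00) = -759.55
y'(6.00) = -520.07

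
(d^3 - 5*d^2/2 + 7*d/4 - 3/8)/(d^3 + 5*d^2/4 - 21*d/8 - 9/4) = (4*d^2 - 4*d + 1)/(4*d^2 + 11*d + 6)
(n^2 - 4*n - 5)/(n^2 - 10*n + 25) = (n + 1)/(n - 5)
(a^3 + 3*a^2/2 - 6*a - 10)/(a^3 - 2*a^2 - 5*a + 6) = (a^2 - a/2 - 5)/(a^2 - 4*a + 3)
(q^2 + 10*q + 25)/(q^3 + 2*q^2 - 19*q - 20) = (q + 5)/(q^2 - 3*q - 4)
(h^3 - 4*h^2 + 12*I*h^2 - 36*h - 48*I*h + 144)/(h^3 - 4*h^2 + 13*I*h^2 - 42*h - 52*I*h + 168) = (h + 6*I)/(h + 7*I)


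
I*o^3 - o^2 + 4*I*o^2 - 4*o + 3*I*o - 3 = (o + 3)*(o + I)*(I*o + I)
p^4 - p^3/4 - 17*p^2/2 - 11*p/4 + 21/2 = (p - 3)*(p - 1)*(p + 7/4)*(p + 2)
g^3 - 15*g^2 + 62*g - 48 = (g - 8)*(g - 6)*(g - 1)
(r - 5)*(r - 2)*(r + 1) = r^3 - 6*r^2 + 3*r + 10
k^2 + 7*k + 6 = (k + 1)*(k + 6)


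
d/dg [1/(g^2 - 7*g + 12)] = (7 - 2*g)/(g^2 - 7*g + 12)^2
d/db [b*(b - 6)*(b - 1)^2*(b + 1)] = 5*b^4 - 28*b^3 + 15*b^2 + 14*b - 6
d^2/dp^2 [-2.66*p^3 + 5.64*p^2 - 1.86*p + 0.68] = 11.28 - 15.96*p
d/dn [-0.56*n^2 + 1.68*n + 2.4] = 1.68 - 1.12*n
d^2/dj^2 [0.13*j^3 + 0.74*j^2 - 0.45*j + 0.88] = 0.78*j + 1.48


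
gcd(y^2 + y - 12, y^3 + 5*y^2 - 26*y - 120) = y + 4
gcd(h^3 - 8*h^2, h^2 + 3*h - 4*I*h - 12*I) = 1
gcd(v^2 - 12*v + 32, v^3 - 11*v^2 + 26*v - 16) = v - 8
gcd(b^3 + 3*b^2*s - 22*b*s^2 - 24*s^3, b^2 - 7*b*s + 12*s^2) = -b + 4*s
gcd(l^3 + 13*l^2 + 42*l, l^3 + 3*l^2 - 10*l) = l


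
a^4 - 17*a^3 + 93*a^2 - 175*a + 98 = (a - 7)^2*(a - 2)*(a - 1)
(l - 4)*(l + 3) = l^2 - l - 12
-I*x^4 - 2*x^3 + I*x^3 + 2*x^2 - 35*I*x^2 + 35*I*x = x*(x - 7*I)*(x + 5*I)*(-I*x + I)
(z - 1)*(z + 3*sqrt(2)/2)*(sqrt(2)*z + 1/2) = sqrt(2)*z^3 - sqrt(2)*z^2 + 7*z^2/2 - 7*z/2 + 3*sqrt(2)*z/4 - 3*sqrt(2)/4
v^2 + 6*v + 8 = (v + 2)*(v + 4)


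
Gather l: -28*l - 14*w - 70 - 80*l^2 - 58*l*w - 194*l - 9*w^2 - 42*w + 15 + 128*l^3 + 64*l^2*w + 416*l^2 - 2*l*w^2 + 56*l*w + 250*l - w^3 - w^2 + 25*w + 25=128*l^3 + l^2*(64*w + 336) + l*(-2*w^2 - 2*w + 28) - w^3 - 10*w^2 - 31*w - 30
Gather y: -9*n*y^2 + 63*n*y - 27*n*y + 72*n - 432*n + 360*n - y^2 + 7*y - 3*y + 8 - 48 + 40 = y^2*(-9*n - 1) + y*(36*n + 4)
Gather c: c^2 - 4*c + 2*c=c^2 - 2*c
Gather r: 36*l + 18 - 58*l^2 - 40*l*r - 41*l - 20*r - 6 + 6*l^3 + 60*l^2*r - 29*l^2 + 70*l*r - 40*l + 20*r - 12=6*l^3 - 87*l^2 - 45*l + r*(60*l^2 + 30*l)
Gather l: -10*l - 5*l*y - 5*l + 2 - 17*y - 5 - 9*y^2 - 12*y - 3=l*(-5*y - 15) - 9*y^2 - 29*y - 6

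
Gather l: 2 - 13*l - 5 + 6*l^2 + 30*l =6*l^2 + 17*l - 3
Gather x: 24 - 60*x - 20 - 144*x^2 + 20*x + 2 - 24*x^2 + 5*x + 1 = -168*x^2 - 35*x + 7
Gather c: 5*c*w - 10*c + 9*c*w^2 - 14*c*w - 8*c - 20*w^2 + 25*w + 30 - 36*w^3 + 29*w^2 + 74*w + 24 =c*(9*w^2 - 9*w - 18) - 36*w^3 + 9*w^2 + 99*w + 54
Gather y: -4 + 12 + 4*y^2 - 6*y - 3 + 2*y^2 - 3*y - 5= 6*y^2 - 9*y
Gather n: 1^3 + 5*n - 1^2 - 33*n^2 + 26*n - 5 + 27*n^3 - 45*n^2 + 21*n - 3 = 27*n^3 - 78*n^2 + 52*n - 8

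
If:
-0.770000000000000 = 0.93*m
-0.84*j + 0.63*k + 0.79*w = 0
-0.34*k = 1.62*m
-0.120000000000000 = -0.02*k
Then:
No Solution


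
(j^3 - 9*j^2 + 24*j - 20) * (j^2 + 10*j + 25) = j^5 + j^4 - 41*j^3 - 5*j^2 + 400*j - 500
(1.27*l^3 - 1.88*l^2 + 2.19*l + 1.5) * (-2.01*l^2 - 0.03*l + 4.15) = -2.5527*l^5 + 3.7407*l^4 + 0.925000000000001*l^3 - 10.8827*l^2 + 9.0435*l + 6.225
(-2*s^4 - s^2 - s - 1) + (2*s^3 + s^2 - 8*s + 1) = -2*s^4 + 2*s^3 - 9*s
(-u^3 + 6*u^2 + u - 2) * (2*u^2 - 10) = -2*u^5 + 12*u^4 + 12*u^3 - 64*u^2 - 10*u + 20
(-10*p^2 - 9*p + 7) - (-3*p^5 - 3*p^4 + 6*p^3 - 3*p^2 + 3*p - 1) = 3*p^5 + 3*p^4 - 6*p^3 - 7*p^2 - 12*p + 8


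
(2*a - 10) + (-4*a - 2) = -2*a - 12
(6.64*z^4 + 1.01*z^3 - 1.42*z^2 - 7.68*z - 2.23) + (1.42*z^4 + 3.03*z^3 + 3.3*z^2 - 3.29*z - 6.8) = 8.06*z^4 + 4.04*z^3 + 1.88*z^2 - 10.97*z - 9.03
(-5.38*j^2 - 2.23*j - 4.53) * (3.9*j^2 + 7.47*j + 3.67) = -20.982*j^4 - 48.8856*j^3 - 54.0697*j^2 - 42.0232*j - 16.6251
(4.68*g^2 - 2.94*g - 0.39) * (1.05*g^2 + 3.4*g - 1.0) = 4.914*g^4 + 12.825*g^3 - 15.0855*g^2 + 1.614*g + 0.39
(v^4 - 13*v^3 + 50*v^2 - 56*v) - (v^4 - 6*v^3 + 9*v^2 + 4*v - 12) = -7*v^3 + 41*v^2 - 60*v + 12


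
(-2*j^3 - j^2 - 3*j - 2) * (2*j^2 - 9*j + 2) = -4*j^5 + 16*j^4 - j^3 + 21*j^2 + 12*j - 4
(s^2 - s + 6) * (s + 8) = s^3 + 7*s^2 - 2*s + 48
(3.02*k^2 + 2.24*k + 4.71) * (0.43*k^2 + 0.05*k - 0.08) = 1.2986*k^4 + 1.1142*k^3 + 1.8957*k^2 + 0.0563*k - 0.3768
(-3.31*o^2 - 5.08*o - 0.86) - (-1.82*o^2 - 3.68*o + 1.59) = -1.49*o^2 - 1.4*o - 2.45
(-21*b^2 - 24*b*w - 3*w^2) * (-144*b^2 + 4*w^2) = 3024*b^4 + 3456*b^3*w + 348*b^2*w^2 - 96*b*w^3 - 12*w^4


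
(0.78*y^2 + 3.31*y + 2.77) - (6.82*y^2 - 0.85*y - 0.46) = -6.04*y^2 + 4.16*y + 3.23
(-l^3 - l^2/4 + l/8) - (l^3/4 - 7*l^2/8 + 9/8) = -5*l^3/4 + 5*l^2/8 + l/8 - 9/8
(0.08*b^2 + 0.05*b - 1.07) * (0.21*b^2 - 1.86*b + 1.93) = 0.0168*b^4 - 0.1383*b^3 - 0.1633*b^2 + 2.0867*b - 2.0651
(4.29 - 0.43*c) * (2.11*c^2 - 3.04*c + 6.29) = -0.9073*c^3 + 10.3591*c^2 - 15.7463*c + 26.9841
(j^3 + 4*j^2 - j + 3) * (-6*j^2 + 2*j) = -6*j^5 - 22*j^4 + 14*j^3 - 20*j^2 + 6*j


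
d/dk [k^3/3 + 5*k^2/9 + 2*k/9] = k^2 + 10*k/9 + 2/9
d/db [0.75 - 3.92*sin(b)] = -3.92*cos(b)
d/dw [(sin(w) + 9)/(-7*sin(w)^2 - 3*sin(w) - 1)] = (7*sin(w)^2 + 126*sin(w) + 26)*cos(w)/(7*sin(w)^2 + 3*sin(w) + 1)^2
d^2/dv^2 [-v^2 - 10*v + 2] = -2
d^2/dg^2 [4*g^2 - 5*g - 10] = 8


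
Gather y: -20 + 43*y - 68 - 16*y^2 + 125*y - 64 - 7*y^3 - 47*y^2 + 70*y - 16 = -7*y^3 - 63*y^2 + 238*y - 168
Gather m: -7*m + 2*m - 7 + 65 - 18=40 - 5*m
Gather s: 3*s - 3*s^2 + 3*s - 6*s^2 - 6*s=-9*s^2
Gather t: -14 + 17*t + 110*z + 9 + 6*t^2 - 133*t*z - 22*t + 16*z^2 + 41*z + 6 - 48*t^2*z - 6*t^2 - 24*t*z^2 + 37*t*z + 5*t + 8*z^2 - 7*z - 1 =-48*t^2*z + t*(-24*z^2 - 96*z) + 24*z^2 + 144*z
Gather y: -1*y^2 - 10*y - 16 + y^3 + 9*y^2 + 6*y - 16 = y^3 + 8*y^2 - 4*y - 32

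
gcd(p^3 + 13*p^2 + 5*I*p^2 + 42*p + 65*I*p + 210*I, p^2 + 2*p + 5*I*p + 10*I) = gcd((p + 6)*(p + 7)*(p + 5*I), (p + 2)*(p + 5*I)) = p + 5*I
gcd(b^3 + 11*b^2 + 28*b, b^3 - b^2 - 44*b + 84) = b + 7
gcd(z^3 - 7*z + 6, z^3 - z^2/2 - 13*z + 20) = z - 2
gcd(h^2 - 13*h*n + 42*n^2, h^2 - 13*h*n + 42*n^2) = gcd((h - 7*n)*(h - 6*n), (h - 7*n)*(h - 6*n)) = h^2 - 13*h*n + 42*n^2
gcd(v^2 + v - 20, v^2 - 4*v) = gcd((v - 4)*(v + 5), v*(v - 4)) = v - 4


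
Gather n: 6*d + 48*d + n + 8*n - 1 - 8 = 54*d + 9*n - 9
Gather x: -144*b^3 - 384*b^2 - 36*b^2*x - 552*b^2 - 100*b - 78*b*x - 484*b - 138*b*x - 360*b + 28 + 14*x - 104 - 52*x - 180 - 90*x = -144*b^3 - 936*b^2 - 944*b + x*(-36*b^2 - 216*b - 128) - 256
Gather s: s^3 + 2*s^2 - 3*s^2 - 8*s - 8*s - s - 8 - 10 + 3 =s^3 - s^2 - 17*s - 15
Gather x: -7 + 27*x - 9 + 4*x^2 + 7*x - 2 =4*x^2 + 34*x - 18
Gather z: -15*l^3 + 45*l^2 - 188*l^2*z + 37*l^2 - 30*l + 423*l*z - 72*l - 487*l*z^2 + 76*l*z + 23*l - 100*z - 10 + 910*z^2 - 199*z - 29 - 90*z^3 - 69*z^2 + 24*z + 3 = -15*l^3 + 82*l^2 - 79*l - 90*z^3 + z^2*(841 - 487*l) + z*(-188*l^2 + 499*l - 275) - 36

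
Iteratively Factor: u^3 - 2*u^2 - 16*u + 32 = (u + 4)*(u^2 - 6*u + 8) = (u - 2)*(u + 4)*(u - 4)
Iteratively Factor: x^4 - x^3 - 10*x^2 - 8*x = (x)*(x^3 - x^2 - 10*x - 8) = x*(x - 4)*(x^2 + 3*x + 2) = x*(x - 4)*(x + 2)*(x + 1)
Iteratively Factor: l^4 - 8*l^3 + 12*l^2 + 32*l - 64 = (l - 4)*(l^3 - 4*l^2 - 4*l + 16) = (l - 4)^2*(l^2 - 4) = (l - 4)^2*(l + 2)*(l - 2)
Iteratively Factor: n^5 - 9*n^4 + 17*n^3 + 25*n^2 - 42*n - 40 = (n - 4)*(n^4 - 5*n^3 - 3*n^2 + 13*n + 10) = (n - 4)*(n + 1)*(n^3 - 6*n^2 + 3*n + 10) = (n - 5)*(n - 4)*(n + 1)*(n^2 - n - 2) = (n - 5)*(n - 4)*(n - 2)*(n + 1)*(n + 1)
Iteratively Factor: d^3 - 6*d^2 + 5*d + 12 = (d + 1)*(d^2 - 7*d + 12) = (d - 4)*(d + 1)*(d - 3)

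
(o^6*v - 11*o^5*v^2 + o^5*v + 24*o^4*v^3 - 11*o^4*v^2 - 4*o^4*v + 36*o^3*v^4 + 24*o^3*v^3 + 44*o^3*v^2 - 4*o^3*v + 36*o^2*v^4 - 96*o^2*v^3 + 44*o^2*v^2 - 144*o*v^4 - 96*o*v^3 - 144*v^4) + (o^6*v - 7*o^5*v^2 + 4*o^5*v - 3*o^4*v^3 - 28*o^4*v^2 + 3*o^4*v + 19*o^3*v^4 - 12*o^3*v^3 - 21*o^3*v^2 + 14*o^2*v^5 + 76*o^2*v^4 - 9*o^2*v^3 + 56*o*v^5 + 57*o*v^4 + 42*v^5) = 2*o^6*v - 18*o^5*v^2 + 5*o^5*v + 21*o^4*v^3 - 39*o^4*v^2 - o^4*v + 55*o^3*v^4 + 12*o^3*v^3 + 23*o^3*v^2 - 4*o^3*v + 14*o^2*v^5 + 112*o^2*v^4 - 105*o^2*v^3 + 44*o^2*v^2 + 56*o*v^5 - 87*o*v^4 - 96*o*v^3 + 42*v^5 - 144*v^4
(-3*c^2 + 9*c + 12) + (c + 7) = -3*c^2 + 10*c + 19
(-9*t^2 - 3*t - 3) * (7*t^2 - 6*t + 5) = -63*t^4 + 33*t^3 - 48*t^2 + 3*t - 15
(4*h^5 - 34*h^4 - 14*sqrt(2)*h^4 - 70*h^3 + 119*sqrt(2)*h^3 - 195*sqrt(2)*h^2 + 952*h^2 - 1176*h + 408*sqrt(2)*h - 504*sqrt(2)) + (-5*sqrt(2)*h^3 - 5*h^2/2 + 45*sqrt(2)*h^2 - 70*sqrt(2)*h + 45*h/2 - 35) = 4*h^5 - 34*h^4 - 14*sqrt(2)*h^4 - 70*h^3 + 114*sqrt(2)*h^3 - 150*sqrt(2)*h^2 + 1899*h^2/2 - 2307*h/2 + 338*sqrt(2)*h - 504*sqrt(2) - 35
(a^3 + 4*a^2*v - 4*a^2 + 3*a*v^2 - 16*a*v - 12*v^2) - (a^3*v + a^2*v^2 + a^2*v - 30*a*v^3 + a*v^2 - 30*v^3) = -a^3*v + a^3 - a^2*v^2 + 3*a^2*v - 4*a^2 + 30*a*v^3 + 2*a*v^2 - 16*a*v + 30*v^3 - 12*v^2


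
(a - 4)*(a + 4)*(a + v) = a^3 + a^2*v - 16*a - 16*v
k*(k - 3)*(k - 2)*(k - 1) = k^4 - 6*k^3 + 11*k^2 - 6*k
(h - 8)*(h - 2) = h^2 - 10*h + 16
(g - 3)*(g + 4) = g^2 + g - 12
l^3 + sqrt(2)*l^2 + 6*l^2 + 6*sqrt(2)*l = l*(l + 6)*(l + sqrt(2))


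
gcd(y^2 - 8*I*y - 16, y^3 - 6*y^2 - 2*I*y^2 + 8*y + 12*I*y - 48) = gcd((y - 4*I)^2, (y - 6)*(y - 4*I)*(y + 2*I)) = y - 4*I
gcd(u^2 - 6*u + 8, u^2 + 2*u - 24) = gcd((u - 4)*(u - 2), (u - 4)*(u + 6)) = u - 4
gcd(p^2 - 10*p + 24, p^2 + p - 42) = p - 6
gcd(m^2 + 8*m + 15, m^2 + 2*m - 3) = m + 3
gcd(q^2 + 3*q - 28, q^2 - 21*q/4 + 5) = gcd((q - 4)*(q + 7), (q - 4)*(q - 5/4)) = q - 4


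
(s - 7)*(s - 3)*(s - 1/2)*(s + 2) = s^4 - 17*s^3/2 + 5*s^2 + 83*s/2 - 21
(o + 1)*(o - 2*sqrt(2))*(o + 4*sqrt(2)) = o^3 + o^2 + 2*sqrt(2)*o^2 - 16*o + 2*sqrt(2)*o - 16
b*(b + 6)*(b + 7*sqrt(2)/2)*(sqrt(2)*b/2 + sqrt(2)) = sqrt(2)*b^4/2 + 7*b^3/2 + 4*sqrt(2)*b^3 + 6*sqrt(2)*b^2 + 28*b^2 + 42*b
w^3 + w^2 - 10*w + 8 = (w - 2)*(w - 1)*(w + 4)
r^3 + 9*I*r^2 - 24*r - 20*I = (r + 2*I)^2*(r + 5*I)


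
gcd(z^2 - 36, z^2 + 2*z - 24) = z + 6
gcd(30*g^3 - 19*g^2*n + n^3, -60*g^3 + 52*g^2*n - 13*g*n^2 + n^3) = 2*g - n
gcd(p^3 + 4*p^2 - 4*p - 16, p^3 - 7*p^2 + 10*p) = p - 2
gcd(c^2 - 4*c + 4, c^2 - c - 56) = 1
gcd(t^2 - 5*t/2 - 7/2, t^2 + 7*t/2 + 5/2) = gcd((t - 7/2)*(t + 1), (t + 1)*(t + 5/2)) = t + 1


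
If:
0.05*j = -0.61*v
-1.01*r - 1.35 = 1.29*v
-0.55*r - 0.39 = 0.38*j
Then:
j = 0.79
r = -1.25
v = -0.06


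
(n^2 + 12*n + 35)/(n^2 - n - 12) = (n^2 + 12*n + 35)/(n^2 - n - 12)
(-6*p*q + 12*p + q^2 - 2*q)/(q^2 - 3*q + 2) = (-6*p + q)/(q - 1)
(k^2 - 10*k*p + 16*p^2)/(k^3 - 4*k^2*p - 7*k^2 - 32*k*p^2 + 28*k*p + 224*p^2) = (k - 2*p)/(k^2 + 4*k*p - 7*k - 28*p)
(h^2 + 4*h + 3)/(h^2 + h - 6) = (h + 1)/(h - 2)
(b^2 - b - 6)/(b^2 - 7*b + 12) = (b + 2)/(b - 4)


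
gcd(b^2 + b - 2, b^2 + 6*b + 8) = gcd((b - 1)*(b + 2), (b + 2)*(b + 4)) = b + 2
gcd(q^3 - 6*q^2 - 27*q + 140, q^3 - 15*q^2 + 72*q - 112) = q^2 - 11*q + 28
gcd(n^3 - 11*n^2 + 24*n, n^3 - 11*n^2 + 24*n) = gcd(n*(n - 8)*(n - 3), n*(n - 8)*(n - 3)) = n^3 - 11*n^2 + 24*n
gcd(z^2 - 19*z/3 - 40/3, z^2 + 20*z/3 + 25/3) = z + 5/3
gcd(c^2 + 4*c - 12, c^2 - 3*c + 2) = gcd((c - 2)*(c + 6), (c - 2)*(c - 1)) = c - 2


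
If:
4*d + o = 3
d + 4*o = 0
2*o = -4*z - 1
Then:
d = 4/5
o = -1/5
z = -3/20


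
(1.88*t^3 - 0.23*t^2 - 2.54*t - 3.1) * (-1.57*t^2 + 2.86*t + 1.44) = -2.9516*t^5 + 5.7379*t^4 + 6.0372*t^3 - 2.7286*t^2 - 12.5236*t - 4.464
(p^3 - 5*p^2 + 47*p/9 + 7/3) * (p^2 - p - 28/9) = p^5 - 6*p^4 + 64*p^3/9 + 38*p^2/3 - 1505*p/81 - 196/27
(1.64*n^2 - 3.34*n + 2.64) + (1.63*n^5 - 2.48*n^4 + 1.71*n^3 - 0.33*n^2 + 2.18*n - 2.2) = 1.63*n^5 - 2.48*n^4 + 1.71*n^3 + 1.31*n^2 - 1.16*n + 0.44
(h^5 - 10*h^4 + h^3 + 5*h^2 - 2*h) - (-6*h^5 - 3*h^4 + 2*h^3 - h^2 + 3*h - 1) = 7*h^5 - 7*h^4 - h^3 + 6*h^2 - 5*h + 1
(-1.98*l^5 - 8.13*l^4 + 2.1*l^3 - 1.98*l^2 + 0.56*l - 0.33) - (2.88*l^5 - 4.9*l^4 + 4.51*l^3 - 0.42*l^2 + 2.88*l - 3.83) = -4.86*l^5 - 3.23*l^4 - 2.41*l^3 - 1.56*l^2 - 2.32*l + 3.5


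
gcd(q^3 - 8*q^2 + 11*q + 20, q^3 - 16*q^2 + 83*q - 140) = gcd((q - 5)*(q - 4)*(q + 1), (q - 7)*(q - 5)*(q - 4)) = q^2 - 9*q + 20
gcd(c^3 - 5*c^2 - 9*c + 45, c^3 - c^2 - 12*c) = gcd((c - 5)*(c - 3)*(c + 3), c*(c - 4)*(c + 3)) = c + 3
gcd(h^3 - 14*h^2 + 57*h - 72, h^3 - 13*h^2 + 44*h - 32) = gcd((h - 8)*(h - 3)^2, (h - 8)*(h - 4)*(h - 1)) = h - 8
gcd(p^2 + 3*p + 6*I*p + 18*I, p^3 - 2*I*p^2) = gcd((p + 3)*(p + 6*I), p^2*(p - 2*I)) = 1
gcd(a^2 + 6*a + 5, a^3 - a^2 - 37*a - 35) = a^2 + 6*a + 5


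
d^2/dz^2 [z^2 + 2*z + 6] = 2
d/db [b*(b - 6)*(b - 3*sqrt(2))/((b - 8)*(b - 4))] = (b^4 - 24*b^3 + 18*sqrt(2)*b^2 + 168*b^2 - 384*b - 192*sqrt(2)*b + 576*sqrt(2))/(b^4 - 24*b^3 + 208*b^2 - 768*b + 1024)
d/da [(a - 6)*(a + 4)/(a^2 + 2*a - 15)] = 2*(2*a^2 + 9*a + 39)/(a^4 + 4*a^3 - 26*a^2 - 60*a + 225)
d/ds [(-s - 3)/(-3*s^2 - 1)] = (3*s^2 - 6*s*(s + 3) + 1)/(3*s^2 + 1)^2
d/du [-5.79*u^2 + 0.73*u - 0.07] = 0.73 - 11.58*u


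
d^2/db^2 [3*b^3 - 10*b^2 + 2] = 18*b - 20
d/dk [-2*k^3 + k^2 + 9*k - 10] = -6*k^2 + 2*k + 9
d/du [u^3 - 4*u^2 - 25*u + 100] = 3*u^2 - 8*u - 25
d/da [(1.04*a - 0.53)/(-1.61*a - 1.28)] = (-3.517045*a - 2.79616)/(1.61*a + 1.28)^3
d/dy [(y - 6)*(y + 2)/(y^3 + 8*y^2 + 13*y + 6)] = (-y^3 + 9*y^2 + 72*y + 132)/(y^5 + 15*y^4 + 75*y^3 + 145*y^2 + 120*y + 36)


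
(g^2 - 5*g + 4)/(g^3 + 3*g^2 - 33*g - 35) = (g^2 - 5*g + 4)/(g^3 + 3*g^2 - 33*g - 35)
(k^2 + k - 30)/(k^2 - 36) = (k - 5)/(k - 6)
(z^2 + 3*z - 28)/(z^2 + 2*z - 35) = (z - 4)/(z - 5)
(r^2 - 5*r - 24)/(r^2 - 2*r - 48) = (r + 3)/(r + 6)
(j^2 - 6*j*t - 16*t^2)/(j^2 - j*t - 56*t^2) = (j + 2*t)/(j + 7*t)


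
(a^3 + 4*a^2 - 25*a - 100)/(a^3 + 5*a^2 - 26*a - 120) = (a + 5)/(a + 6)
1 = 1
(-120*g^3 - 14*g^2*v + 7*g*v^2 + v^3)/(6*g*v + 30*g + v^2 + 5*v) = (-20*g^2 + g*v + v^2)/(v + 5)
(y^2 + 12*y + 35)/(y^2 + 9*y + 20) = (y + 7)/(y + 4)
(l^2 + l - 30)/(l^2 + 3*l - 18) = (l - 5)/(l - 3)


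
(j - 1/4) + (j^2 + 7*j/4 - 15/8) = j^2 + 11*j/4 - 17/8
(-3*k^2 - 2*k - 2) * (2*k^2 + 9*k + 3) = -6*k^4 - 31*k^3 - 31*k^2 - 24*k - 6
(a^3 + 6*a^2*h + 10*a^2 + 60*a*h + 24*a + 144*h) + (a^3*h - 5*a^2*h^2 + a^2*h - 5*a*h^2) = a^3*h + a^3 - 5*a^2*h^2 + 7*a^2*h + 10*a^2 - 5*a*h^2 + 60*a*h + 24*a + 144*h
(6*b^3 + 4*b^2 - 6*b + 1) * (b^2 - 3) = 6*b^5 + 4*b^4 - 24*b^3 - 11*b^2 + 18*b - 3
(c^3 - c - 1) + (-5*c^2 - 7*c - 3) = c^3 - 5*c^2 - 8*c - 4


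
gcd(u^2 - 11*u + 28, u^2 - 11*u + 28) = u^2 - 11*u + 28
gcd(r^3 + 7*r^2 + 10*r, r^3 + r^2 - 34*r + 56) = 1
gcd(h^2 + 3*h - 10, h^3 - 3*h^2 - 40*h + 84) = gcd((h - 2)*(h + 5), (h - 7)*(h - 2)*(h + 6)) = h - 2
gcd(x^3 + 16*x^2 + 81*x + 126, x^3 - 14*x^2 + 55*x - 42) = 1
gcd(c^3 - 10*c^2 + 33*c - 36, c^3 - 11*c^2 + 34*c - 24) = c - 4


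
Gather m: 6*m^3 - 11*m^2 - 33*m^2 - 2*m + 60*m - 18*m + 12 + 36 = 6*m^3 - 44*m^2 + 40*m + 48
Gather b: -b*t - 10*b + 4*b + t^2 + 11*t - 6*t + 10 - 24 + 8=b*(-t - 6) + t^2 + 5*t - 6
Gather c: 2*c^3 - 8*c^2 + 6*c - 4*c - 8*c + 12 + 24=2*c^3 - 8*c^2 - 6*c + 36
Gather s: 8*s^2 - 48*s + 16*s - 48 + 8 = 8*s^2 - 32*s - 40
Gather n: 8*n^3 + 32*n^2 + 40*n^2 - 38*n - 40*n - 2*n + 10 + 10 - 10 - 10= 8*n^3 + 72*n^2 - 80*n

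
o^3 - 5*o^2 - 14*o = o*(o - 7)*(o + 2)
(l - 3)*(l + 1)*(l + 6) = l^3 + 4*l^2 - 15*l - 18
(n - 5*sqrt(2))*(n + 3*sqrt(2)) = n^2 - 2*sqrt(2)*n - 30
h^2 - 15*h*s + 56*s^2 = (h - 8*s)*(h - 7*s)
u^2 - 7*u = u*(u - 7)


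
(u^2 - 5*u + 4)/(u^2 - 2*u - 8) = (u - 1)/(u + 2)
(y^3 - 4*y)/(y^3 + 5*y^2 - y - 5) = y*(y^2 - 4)/(y^3 + 5*y^2 - y - 5)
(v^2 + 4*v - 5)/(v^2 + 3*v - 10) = (v - 1)/(v - 2)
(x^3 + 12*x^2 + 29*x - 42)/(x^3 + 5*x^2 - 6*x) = (x + 7)/x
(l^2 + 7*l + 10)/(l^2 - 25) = (l + 2)/(l - 5)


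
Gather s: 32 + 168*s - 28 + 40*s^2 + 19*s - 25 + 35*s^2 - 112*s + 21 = 75*s^2 + 75*s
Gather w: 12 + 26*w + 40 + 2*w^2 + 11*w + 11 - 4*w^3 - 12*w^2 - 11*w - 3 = -4*w^3 - 10*w^2 + 26*w + 60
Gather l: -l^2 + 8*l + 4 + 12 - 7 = -l^2 + 8*l + 9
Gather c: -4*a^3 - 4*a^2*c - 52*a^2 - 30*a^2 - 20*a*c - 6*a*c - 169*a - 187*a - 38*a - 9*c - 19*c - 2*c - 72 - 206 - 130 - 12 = -4*a^3 - 82*a^2 - 394*a + c*(-4*a^2 - 26*a - 30) - 420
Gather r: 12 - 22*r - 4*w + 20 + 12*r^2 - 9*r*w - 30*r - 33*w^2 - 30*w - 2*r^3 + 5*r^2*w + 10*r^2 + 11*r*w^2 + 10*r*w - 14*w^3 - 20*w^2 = -2*r^3 + r^2*(5*w + 22) + r*(11*w^2 + w - 52) - 14*w^3 - 53*w^2 - 34*w + 32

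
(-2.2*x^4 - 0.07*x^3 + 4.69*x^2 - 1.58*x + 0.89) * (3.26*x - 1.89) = -7.172*x^5 + 3.9298*x^4 + 15.4217*x^3 - 14.0149*x^2 + 5.8876*x - 1.6821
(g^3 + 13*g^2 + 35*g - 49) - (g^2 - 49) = g^3 + 12*g^2 + 35*g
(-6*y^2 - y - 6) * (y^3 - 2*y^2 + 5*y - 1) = -6*y^5 + 11*y^4 - 34*y^3 + 13*y^2 - 29*y + 6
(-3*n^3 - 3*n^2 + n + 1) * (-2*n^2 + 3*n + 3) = 6*n^5 - 3*n^4 - 20*n^3 - 8*n^2 + 6*n + 3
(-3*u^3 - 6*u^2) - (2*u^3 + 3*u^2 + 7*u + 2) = -5*u^3 - 9*u^2 - 7*u - 2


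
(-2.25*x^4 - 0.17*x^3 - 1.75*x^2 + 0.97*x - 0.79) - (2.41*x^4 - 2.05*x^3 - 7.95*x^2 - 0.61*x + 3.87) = -4.66*x^4 + 1.88*x^3 + 6.2*x^2 + 1.58*x - 4.66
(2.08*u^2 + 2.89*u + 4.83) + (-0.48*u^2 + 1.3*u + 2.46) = 1.6*u^2 + 4.19*u + 7.29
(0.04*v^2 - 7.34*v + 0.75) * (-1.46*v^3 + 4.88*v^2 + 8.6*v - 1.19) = -0.0584*v^5 + 10.9116*v^4 - 36.5702*v^3 - 59.5116*v^2 + 15.1846*v - 0.8925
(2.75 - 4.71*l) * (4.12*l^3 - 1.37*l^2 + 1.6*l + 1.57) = -19.4052*l^4 + 17.7827*l^3 - 11.3035*l^2 - 2.9947*l + 4.3175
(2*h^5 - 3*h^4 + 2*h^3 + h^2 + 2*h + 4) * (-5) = -10*h^5 + 15*h^4 - 10*h^3 - 5*h^2 - 10*h - 20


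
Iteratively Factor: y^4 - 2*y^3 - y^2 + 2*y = (y + 1)*(y^3 - 3*y^2 + 2*y) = (y - 2)*(y + 1)*(y^2 - y) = (y - 2)*(y - 1)*(y + 1)*(y)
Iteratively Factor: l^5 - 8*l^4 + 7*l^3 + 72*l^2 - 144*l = (l - 4)*(l^4 - 4*l^3 - 9*l^2 + 36*l) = l*(l - 4)*(l^3 - 4*l^2 - 9*l + 36) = l*(l - 4)^2*(l^2 - 9) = l*(l - 4)^2*(l + 3)*(l - 3)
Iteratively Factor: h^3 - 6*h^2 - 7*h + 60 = (h - 4)*(h^2 - 2*h - 15) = (h - 5)*(h - 4)*(h + 3)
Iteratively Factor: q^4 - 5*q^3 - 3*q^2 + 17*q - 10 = (q - 1)*(q^3 - 4*q^2 - 7*q + 10) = (q - 5)*(q - 1)*(q^2 + q - 2) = (q - 5)*(q - 1)^2*(q + 2)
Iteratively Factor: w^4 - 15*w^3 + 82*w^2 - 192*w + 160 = (w - 5)*(w^3 - 10*w^2 + 32*w - 32) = (w - 5)*(w - 4)*(w^2 - 6*w + 8) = (w - 5)*(w - 4)*(w - 2)*(w - 4)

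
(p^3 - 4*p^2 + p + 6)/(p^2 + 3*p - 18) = (p^2 - p - 2)/(p + 6)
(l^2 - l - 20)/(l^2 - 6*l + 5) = (l + 4)/(l - 1)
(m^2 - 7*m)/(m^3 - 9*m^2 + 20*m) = (m - 7)/(m^2 - 9*m + 20)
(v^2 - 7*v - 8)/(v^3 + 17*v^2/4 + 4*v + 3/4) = 4*(v - 8)/(4*v^2 + 13*v + 3)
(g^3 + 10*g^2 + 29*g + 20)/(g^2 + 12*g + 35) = (g^2 + 5*g + 4)/(g + 7)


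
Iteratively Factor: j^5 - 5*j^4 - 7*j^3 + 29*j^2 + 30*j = (j - 3)*(j^4 - 2*j^3 - 13*j^2 - 10*j) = (j - 5)*(j - 3)*(j^3 + 3*j^2 + 2*j) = (j - 5)*(j - 3)*(j + 1)*(j^2 + 2*j) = j*(j - 5)*(j - 3)*(j + 1)*(j + 2)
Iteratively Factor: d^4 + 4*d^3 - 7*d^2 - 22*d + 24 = (d - 1)*(d^3 + 5*d^2 - 2*d - 24) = (d - 1)*(d + 4)*(d^2 + d - 6) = (d - 1)*(d + 3)*(d + 4)*(d - 2)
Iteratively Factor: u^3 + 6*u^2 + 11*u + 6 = (u + 3)*(u^2 + 3*u + 2) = (u + 2)*(u + 3)*(u + 1)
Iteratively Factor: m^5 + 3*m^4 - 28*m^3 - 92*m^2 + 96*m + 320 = (m - 2)*(m^4 + 5*m^3 - 18*m^2 - 128*m - 160) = (m - 5)*(m - 2)*(m^3 + 10*m^2 + 32*m + 32) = (m - 5)*(m - 2)*(m + 2)*(m^2 + 8*m + 16) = (m - 5)*(m - 2)*(m + 2)*(m + 4)*(m + 4)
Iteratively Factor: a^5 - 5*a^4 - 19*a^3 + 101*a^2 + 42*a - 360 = (a + 4)*(a^4 - 9*a^3 + 17*a^2 + 33*a - 90) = (a - 5)*(a + 4)*(a^3 - 4*a^2 - 3*a + 18) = (a - 5)*(a - 3)*(a + 4)*(a^2 - a - 6) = (a - 5)*(a - 3)^2*(a + 4)*(a + 2)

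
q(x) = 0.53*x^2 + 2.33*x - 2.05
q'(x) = 1.06*x + 2.33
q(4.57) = 19.67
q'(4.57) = 7.17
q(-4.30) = -2.27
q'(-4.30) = -2.23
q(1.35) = 2.06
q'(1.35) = 3.76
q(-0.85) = -3.65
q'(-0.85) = 1.43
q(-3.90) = -3.08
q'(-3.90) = -1.80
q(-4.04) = -2.81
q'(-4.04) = -1.95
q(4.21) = 17.15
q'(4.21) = 6.79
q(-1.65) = -4.45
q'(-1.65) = 0.58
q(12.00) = 102.23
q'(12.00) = 15.05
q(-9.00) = 19.91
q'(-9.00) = -7.21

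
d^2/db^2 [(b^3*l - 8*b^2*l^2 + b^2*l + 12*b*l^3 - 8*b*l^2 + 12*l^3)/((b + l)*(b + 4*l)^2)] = 2*l*(-17*b^4*l + b^4 + 100*b^3*l^2 - 32*b^3*l + 276*b^2*l^3 + 24*b^2*l^2 - 68*b*l^4 + 400*b*l^3 - 416*l^5 + 532*l^4)/(b^7 + 19*b^6*l + 147*b^5*l^2 + 593*b^4*l^3 + 1328*b^3*l^4 + 1632*b^2*l^5 + 1024*b*l^6 + 256*l^7)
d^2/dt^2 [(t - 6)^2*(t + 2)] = 6*t - 20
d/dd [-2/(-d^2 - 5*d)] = 2*(-2*d - 5)/(d^2*(d + 5)^2)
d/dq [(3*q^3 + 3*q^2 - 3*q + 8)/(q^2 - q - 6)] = (3*q^4 - 6*q^3 - 54*q^2 - 52*q + 26)/(q^4 - 2*q^3 - 11*q^2 + 12*q + 36)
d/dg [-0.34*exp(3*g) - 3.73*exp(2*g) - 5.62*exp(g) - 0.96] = (-1.02*exp(2*g) - 7.46*exp(g) - 5.62)*exp(g)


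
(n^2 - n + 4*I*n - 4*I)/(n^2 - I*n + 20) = (n - 1)/(n - 5*I)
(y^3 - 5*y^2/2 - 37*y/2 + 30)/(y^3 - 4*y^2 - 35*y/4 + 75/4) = 2*(y + 4)/(2*y + 5)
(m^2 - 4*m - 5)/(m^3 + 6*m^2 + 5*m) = (m - 5)/(m*(m + 5))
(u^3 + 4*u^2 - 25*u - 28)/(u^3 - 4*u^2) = 1 + 8/u + 7/u^2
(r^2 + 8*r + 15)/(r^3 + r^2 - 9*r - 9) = (r + 5)/(r^2 - 2*r - 3)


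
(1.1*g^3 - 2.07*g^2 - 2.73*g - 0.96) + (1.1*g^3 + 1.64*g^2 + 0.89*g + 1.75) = 2.2*g^3 - 0.43*g^2 - 1.84*g + 0.79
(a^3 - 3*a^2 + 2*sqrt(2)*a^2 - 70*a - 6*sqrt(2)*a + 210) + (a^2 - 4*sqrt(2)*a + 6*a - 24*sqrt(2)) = a^3 - 2*a^2 + 2*sqrt(2)*a^2 - 64*a - 10*sqrt(2)*a - 24*sqrt(2) + 210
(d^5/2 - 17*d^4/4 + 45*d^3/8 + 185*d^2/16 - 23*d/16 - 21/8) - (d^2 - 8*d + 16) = d^5/2 - 17*d^4/4 + 45*d^3/8 + 169*d^2/16 + 105*d/16 - 149/8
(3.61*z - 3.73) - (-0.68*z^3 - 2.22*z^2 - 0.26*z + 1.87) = 0.68*z^3 + 2.22*z^2 + 3.87*z - 5.6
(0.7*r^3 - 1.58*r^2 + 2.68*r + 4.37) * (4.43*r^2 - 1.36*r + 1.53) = 3.101*r^5 - 7.9514*r^4 + 15.0922*r^3 + 13.2969*r^2 - 1.8428*r + 6.6861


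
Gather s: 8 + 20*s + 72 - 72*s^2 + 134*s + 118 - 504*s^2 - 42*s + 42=-576*s^2 + 112*s + 240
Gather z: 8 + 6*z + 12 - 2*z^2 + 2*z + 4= -2*z^2 + 8*z + 24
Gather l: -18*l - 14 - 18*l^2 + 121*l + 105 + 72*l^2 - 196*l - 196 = 54*l^2 - 93*l - 105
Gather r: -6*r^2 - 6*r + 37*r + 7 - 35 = -6*r^2 + 31*r - 28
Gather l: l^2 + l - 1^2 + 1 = l^2 + l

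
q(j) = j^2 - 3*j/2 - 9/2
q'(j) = 2*j - 3/2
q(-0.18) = -4.20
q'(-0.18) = -1.86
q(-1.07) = -1.75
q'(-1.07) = -3.64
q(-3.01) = 9.08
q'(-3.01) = -7.52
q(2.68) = -1.34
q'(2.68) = 3.86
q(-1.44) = -0.27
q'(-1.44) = -4.38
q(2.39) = -2.37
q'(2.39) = 3.28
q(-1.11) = -1.60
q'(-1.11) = -3.72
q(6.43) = 27.20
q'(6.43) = 11.36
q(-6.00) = 40.50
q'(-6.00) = -13.50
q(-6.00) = 40.50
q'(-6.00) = -13.50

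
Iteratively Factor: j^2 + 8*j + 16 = (j + 4)*(j + 4)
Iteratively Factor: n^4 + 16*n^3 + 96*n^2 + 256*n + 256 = (n + 4)*(n^3 + 12*n^2 + 48*n + 64) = (n + 4)^2*(n^2 + 8*n + 16) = (n + 4)^3*(n + 4)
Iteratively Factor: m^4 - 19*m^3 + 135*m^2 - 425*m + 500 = (m - 4)*(m^3 - 15*m^2 + 75*m - 125) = (m - 5)*(m - 4)*(m^2 - 10*m + 25) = (m - 5)^2*(m - 4)*(m - 5)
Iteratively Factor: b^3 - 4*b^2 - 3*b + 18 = (b - 3)*(b^2 - b - 6) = (b - 3)*(b + 2)*(b - 3)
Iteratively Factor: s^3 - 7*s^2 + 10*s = (s - 2)*(s^2 - 5*s) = s*(s - 2)*(s - 5)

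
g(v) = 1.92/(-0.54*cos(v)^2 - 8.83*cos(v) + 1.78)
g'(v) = 1.92*(-1.08*sin(v)*cos(v) - 8.83*sin(v))/(-0.54*cos(v)^2 - 8.83*cos(v) + 1.78)^2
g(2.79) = 0.20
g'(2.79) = -0.06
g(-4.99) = -2.82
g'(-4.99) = -36.39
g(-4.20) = 0.32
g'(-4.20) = -0.39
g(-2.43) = 0.24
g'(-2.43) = 0.15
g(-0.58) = -0.32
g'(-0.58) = 0.29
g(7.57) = -2.61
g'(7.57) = -31.04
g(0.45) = -0.29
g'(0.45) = -0.19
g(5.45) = -0.44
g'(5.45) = 0.70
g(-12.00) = -0.32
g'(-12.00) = -0.27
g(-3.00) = 0.19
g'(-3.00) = 0.02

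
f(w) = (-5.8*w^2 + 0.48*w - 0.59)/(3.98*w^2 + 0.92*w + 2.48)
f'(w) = (0.48 - 11.6*w)/(3.98*w^2 + 0.92*w + 2.48) + (-7.96*w - 0.92)*(-5.8*w^2 + 0.48*w - 0.59)/(3.98*w^2 + 0.92*w + 2.48)^2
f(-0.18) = -0.35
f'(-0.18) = 0.98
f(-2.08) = -1.50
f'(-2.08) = 0.06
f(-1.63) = -1.45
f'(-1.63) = 0.16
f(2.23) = -1.17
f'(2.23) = -0.15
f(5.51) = -1.36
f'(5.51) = -0.02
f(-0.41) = -0.64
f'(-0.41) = 1.35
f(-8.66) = -1.50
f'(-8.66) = -0.00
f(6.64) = -1.38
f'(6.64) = -0.01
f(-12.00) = -1.49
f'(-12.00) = -0.00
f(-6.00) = -1.51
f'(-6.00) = -0.01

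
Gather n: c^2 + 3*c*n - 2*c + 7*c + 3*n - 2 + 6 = c^2 + 5*c + n*(3*c + 3) + 4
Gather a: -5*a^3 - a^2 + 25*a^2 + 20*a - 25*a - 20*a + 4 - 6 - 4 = -5*a^3 + 24*a^2 - 25*a - 6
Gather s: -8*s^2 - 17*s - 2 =-8*s^2 - 17*s - 2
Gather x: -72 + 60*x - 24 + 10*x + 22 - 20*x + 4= 50*x - 70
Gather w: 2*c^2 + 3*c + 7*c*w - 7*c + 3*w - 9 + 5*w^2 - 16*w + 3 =2*c^2 - 4*c + 5*w^2 + w*(7*c - 13) - 6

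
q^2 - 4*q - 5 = (q - 5)*(q + 1)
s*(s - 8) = s^2 - 8*s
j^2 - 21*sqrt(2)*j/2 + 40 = (j - 8*sqrt(2))*(j - 5*sqrt(2)/2)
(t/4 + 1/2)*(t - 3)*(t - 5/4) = t^3/4 - 9*t^2/16 - 19*t/16 + 15/8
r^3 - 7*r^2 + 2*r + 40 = (r - 5)*(r - 4)*(r + 2)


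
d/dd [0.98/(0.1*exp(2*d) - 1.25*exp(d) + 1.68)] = (1.225 - 0.196*exp(d))*exp(d)/(0.1*exp(2*d) - 1.25*exp(d) + 1.68)^2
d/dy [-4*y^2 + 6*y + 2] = 6 - 8*y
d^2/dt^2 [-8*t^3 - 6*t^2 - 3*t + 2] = -48*t - 12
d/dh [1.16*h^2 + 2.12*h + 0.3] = 2.32*h + 2.12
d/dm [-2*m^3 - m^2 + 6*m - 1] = -6*m^2 - 2*m + 6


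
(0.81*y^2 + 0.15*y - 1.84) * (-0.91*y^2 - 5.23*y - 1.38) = -0.7371*y^4 - 4.3728*y^3 - 0.2279*y^2 + 9.4162*y + 2.5392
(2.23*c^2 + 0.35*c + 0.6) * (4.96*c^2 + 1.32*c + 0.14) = 11.0608*c^4 + 4.6796*c^3 + 3.7502*c^2 + 0.841*c + 0.084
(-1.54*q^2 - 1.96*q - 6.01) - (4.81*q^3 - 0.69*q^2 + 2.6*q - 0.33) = -4.81*q^3 - 0.85*q^2 - 4.56*q - 5.68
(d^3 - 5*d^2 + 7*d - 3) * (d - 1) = d^4 - 6*d^3 + 12*d^2 - 10*d + 3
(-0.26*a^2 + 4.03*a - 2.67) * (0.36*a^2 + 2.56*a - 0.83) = -0.0936*a^4 + 0.7852*a^3 + 9.5714*a^2 - 10.1801*a + 2.2161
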